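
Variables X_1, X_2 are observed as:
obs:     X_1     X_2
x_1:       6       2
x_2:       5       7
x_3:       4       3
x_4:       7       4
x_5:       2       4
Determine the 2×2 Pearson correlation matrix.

Step 1 — column means:
  mean(X_1) = (6 + 5 + 4 + 7 + 2) / 5 = 24/5 = 4.8
  mean(X_2) = (2 + 7 + 3 + 4 + 4) / 5 = 20/5 = 4

Step 2 — sample variances and covariances s[i,j] = (1/(n-1)) · Σ_k (x_{k,i} - mean_i) · (x_{k,j} - mean_j), with n-1 = 4:
  s[X_1,X_1] = ((1.2)·(1.2) + (0.2)·(0.2) + (-0.8)·(-0.8) + (2.2)·(2.2) + (-2.8)·(-2.8)) / 4 = 14.8/4 = 3.7
  s[X_1,X_2] = ((1.2)·(-2) + (0.2)·(3) + (-0.8)·(-1) + (2.2)·(0) + (-2.8)·(0)) / 4 = -1/4 = -0.25
  s[X_2,X_2] = ((-2)·(-2) + (3)·(3) + (-1)·(-1) + (0)·(0) + (0)·(0)) / 4 = 14/4 = 3.5
  Sample standard deviations s_i = √(s[i,i]):
  s(X_1) = √(3.7) = 1.9235
  s(X_2) = √(3.5) = 1.8708

Step 3 — r_{ij} = s_{ij} / (s_i · s_j):
  r[X_1,X_1] = 1 (diagonal).
  r[X_1,X_2] = -0.25 / (1.9235 · 1.8708) = -0.25 / 3.5986 = -0.0695
  r[X_2,X_2] = 1 (diagonal).

R is symmetric with unit diagonal. Assembling:

R = [[1, -0.0695],
 [-0.0695, 1]]


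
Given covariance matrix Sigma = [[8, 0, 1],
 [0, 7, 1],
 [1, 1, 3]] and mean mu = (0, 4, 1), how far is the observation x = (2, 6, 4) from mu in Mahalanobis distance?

Step 1 — centre the observation: (x - mu) = (2, 2, 3).

Step 2 — invert Sigma (cofactor / det for 3×3, or solve directly):
  Sigma^{-1} = [[0.1307, 0.0065, -0.0458],
 [0.0065, 0.1503, -0.0523],
 [-0.0458, -0.0523, 0.366]].

Step 3 — form the quadratic (x - mu)^T · Sigma^{-1} · (x - mu):
  Sigma^{-1} · (x - mu) = (0.1373, 0.1569, 0.902).
  (x - mu)^T · [Sigma^{-1} · (x - mu)] = (2)·(0.1373) + (2)·(0.1569) + (3)·(0.902) = 3.2941.

Step 4 — take square root: d = √(3.2941) ≈ 1.815.

d(x, mu) = √(3.2941) ≈ 1.815


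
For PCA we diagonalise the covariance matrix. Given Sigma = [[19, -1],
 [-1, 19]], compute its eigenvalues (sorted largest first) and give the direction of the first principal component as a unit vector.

Step 1 — characteristic polynomial of 2×2 Sigma:
  det(Sigma - λI) = λ² - trace · λ + det = 0.
  trace = 19 + 19 = 38, det = 19·19 - (-1)² = 360.
Step 2 — discriminant:
  Δ = trace² - 4·det = 1444 - 1440 = 4.
Step 3 — eigenvalues:
  λ = (trace ± √Δ)/2 = (38 ± 2)/2,
  λ_1 = 20,  λ_2 = 18.

Step 4 — unit eigenvector for λ_1: solve (Sigma - λ_1 I)v = 0. First row:
  (19 - 20)·v_x + (-1)·v_y = 0, i.e. (-1)·v_x + (-1)·v_y = 0,
  so v ∝ (b, λ_1 - a) = (-1, 1); multiply by -1 so the first entry is positive: u = (1, -1).
  ||u|| = √((1)² + (-1)²) = √(2) ≈ 1.4142,
  v_1 = u/||u|| ≈ (0.7071, -0.7071) (||v_1|| = 1).

λ_1 = 20,  λ_2 = 18;  v_1 ≈ (0.7071, -0.7071)


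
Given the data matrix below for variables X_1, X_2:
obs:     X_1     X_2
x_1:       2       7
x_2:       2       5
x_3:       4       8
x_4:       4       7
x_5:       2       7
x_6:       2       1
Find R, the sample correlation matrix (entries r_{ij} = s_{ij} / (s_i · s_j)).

Step 1 — column means:
  mean(X_1) = (2 + 2 + 4 + 4 + 2 + 2) / 6 = 16/6 = 2.6667
  mean(X_2) = (7 + 5 + 8 + 7 + 7 + 1) / 6 = 35/6 = 5.8333

Step 2 — sample variances and covariances s[i,j] = (1/(n-1)) · Σ_k (x_{k,i} - mean_i) · (x_{k,j} - mean_j), with n-1 = 5:
  s[X_1,X_1] = ((-0.6667)·(-0.6667) + (-0.6667)·(-0.6667) + (1.3333)·(1.3333) + (1.3333)·(1.3333) + (-0.6667)·(-0.6667) + (-0.6667)·(-0.6667)) / 5 = 5.3333/5 = 1.0667
  s[X_1,X_2] = ((-0.6667)·(1.1667) + (-0.6667)·(-0.8333) + (1.3333)·(2.1667) + (1.3333)·(1.1667) + (-0.6667)·(1.1667) + (-0.6667)·(-4.8333)) / 5 = 6.6667/5 = 1.3333
  s[X_2,X_2] = ((1.1667)·(1.1667) + (-0.8333)·(-0.8333) + (2.1667)·(2.1667) + (1.1667)·(1.1667) + (1.1667)·(1.1667) + (-4.8333)·(-4.8333)) / 5 = 32.8333/5 = 6.5667
  Sample standard deviations s_i = √(s[i,i]):
  s(X_1) = √(1.0667) = 1.0328
  s(X_2) = √(6.5667) = 2.5626

Step 3 — r_{ij} = s_{ij} / (s_i · s_j):
  r[X_1,X_1] = 1 (diagonal).
  r[X_1,X_2] = 1.3333 / (1.0328 · 2.5626) = 1.3333 / 2.6466 = 0.5038
  r[X_2,X_2] = 1 (diagonal).

R is symmetric with unit diagonal. Assembling:

R = [[1, 0.5038],
 [0.5038, 1]]


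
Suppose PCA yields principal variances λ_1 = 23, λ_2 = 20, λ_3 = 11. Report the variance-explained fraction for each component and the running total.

Step 1 — total variance = trace(Sigma) = Σ λ_i = 23 + 20 + 11 = 54.

Step 2 — fraction explained by component i = λ_i / Σ λ:
  PC1: 23/54 = 0.4259
  PC2: 20/54 = 0.3704
  PC3: 11/54 = 0.2037

Step 3 — cumulative fraction after k components = (λ_1 + ... + λ_k) / Σ λ:
  k = 1: 23/54 = 0.4259
  k = 2: (23 + 20)/54 = 43/54 = 0.7963
  k = 3: (23 + 20 + 11)/54 = 54/54 = 1

Summary (fraction, with percent):

explained: PC1 0.4259 (42.59%), PC2 0.3704 (37.04%), PC3 0.2037 (20.37%);  cumulative: 0.4259, 0.7963, 1


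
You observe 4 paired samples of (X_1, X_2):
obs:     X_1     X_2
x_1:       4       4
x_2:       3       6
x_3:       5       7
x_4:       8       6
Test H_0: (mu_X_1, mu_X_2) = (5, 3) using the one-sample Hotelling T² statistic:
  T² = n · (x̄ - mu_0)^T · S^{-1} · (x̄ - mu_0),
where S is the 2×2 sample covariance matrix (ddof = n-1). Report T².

Step 1 — sample mean vector:
  mean(X_1) = (4 + 3 + 5 + 8) / 4 = 20/4 = 5
  mean(X_2) = (4 + 6 + 7 + 6) / 4 = 23/4 = 5.75
  x̄ = (5, 5.75),  deviation x̄ - mu_0 = (5, 5.75) - (5, 3) = (0, 2.75).

Step 2 — sample covariance matrix, S[i,j] = (1/(n-1)) · Σ_k (x_{k,i} - mean_i) · (x_{k,j} - mean_j), divisor n-1 = 3:
  S[X_1,X_1] = ((-1)·(-1) + (-2)·(-2) + (0)·(0) + (3)·(3)) / 3 = 14/3 = 4.6667
  S[X_1,X_2] = ((-1)·(-1.75) + (-2)·(0.25) + (0)·(1.25) + (3)·(0.25)) / 3 = 2/3 = 0.6667
  S[X_2,X_2] = ((-1.75)·(-1.75) + (0.25)·(0.25) + (1.25)·(1.25) + (0.25)·(0.25)) / 3 = 4.75/3 = 1.5833
  S = [[4.6667, 0.6667],
 [0.6667, 1.5833]].

Step 3 — invert S. det(S) = 4.6667·1.5833 - (0.6667)² = 6.9444.
  S^{-1} = (1/det) · [[d, -b], [-b, a]] = [[0.228, -0.096],
 [-0.096, 0.672]].

Step 4 — quadratic form (x̄ - mu_0)^T · S^{-1} · (x̄ - mu_0):
  S^{-1} · (x̄ - mu_0) = (-0.264, 1.848),
  (x̄ - mu_0)^T · [...] = (0)·(-0.264) + (2.75)·(1.848) = 5.082.

Step 5 — scale by n: T² = 4 · 5.082 = 20.328.

T² ≈ 20.328


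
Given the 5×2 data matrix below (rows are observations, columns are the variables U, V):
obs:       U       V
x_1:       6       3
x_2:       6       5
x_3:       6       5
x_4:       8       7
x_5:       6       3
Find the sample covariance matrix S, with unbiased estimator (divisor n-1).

Step 1 — column means:
  mean(U) = (6 + 6 + 6 + 8 + 6) / 5 = 32/5 = 6.4
  mean(V) = (3 + 5 + 5 + 7 + 3) / 5 = 23/5 = 4.6

Step 2 — sample covariance S[i,j] = (1/(n-1)) · Σ_k (x_{k,i} - mean_i) · (x_{k,j} - mean_j), with n-1 = 4.
  S[U,U] = ((-0.4)·(-0.4) + (-0.4)·(-0.4) + (-0.4)·(-0.4) + (1.6)·(1.6) + (-0.4)·(-0.4)) / 4 = 3.2/4 = 0.8
  S[U,V] = ((-0.4)·(-1.6) + (-0.4)·(0.4) + (-0.4)·(0.4) + (1.6)·(2.4) + (-0.4)·(-1.6)) / 4 = 4.8/4 = 1.2
  S[V,V] = ((-1.6)·(-1.6) + (0.4)·(0.4) + (0.4)·(0.4) + (2.4)·(2.4) + (-1.6)·(-1.6)) / 4 = 11.2/4 = 2.8

S is symmetric (S[j,i] = S[i,j]). Assembling:

S = [[0.8, 1.2],
 [1.2, 2.8]]


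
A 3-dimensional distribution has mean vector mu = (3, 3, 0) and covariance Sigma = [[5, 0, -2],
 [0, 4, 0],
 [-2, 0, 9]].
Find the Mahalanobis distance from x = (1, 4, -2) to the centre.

Step 1 — centre the observation: (x - mu) = (-2, 1, -2).

Step 2 — invert Sigma (cofactor / det for 3×3, or solve directly):
  Sigma^{-1} = [[0.2195, 0, 0.0488],
 [0, 0.25, 0],
 [0.0488, 0, 0.122]].

Step 3 — form the quadratic (x - mu)^T · Sigma^{-1} · (x - mu):
  Sigma^{-1} · (x - mu) = (-0.5366, 0.25, -0.3415).
  (x - mu)^T · [Sigma^{-1} · (x - mu)] = (-2)·(-0.5366) + (1)·(0.25) + (-2)·(-0.3415) = 2.0061.

Step 4 — take square root: d = √(2.0061) ≈ 1.4164.

d(x, mu) = √(2.0061) ≈ 1.4164


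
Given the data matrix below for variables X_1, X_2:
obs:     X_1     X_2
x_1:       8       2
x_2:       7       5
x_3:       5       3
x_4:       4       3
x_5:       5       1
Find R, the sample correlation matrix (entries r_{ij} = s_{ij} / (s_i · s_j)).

Step 1 — column means:
  mean(X_1) = (8 + 7 + 5 + 4 + 5) / 5 = 29/5 = 5.8
  mean(X_2) = (2 + 5 + 3 + 3 + 1) / 5 = 14/5 = 2.8

Step 2 — sample variances and covariances s[i,j] = (1/(n-1)) · Σ_k (x_{k,i} - mean_i) · (x_{k,j} - mean_j), with n-1 = 4:
  s[X_1,X_1] = ((2.2)·(2.2) + (1.2)·(1.2) + (-0.8)·(-0.8) + (-1.8)·(-1.8) + (-0.8)·(-0.8)) / 4 = 10.8/4 = 2.7
  s[X_1,X_2] = ((2.2)·(-0.8) + (1.2)·(2.2) + (-0.8)·(0.2) + (-1.8)·(0.2) + (-0.8)·(-1.8)) / 4 = 1.8/4 = 0.45
  s[X_2,X_2] = ((-0.8)·(-0.8) + (2.2)·(2.2) + (0.2)·(0.2) + (0.2)·(0.2) + (-1.8)·(-1.8)) / 4 = 8.8/4 = 2.2
  Sample standard deviations s_i = √(s[i,i]):
  s(X_1) = √(2.7) = 1.6432
  s(X_2) = √(2.2) = 1.4832

Step 3 — r_{ij} = s_{ij} / (s_i · s_j):
  r[X_1,X_1] = 1 (diagonal).
  r[X_1,X_2] = 0.45 / (1.6432 · 1.4832) = 0.45 / 2.4372 = 0.1846
  r[X_2,X_2] = 1 (diagonal).

R is symmetric with unit diagonal. Assembling:

R = [[1, 0.1846],
 [0.1846, 1]]


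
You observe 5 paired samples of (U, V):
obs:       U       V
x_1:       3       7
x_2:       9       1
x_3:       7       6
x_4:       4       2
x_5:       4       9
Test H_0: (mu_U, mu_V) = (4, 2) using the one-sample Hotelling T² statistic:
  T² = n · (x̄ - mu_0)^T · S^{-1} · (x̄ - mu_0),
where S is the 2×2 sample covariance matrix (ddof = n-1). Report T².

Step 1 — sample mean vector:
  mean(U) = (3 + 9 + 7 + 4 + 4) / 5 = 27/5 = 5.4
  mean(V) = (7 + 1 + 6 + 2 + 9) / 5 = 25/5 = 5
  x̄ = (5.4, 5),  deviation x̄ - mu_0 = (5.4, 5) - (4, 2) = (1.4, 3).

Step 2 — sample covariance matrix, S[i,j] = (1/(n-1)) · Σ_k (x_{k,i} - mean_i) · (x_{k,j} - mean_j), divisor n-1 = 4:
  S[U,U] = ((-2.4)·(-2.4) + (3.6)·(3.6) + (1.6)·(1.6) + (-1.4)·(-1.4) + (-1.4)·(-1.4)) / 4 = 25.2/4 = 6.3
  S[U,V] = ((-2.4)·(2) + (3.6)·(-4) + (1.6)·(1) + (-1.4)·(-3) + (-1.4)·(4)) / 4 = -19/4 = -4.75
  S[V,V] = ((2)·(2) + (-4)·(-4) + (1)·(1) + (-3)·(-3) + (4)·(4)) / 4 = 46/4 = 11.5
  S = [[6.3, -4.75],
 [-4.75, 11.5]].

Step 3 — invert S. det(S) = 6.3·11.5 - (-4.75)² = 49.8875.
  S^{-1} = (1/det) · [[d, -b], [-b, a]] = [[0.2305, 0.0952],
 [0.0952, 0.1263]].

Step 4 — quadratic form (x̄ - mu_0)^T · S^{-1} · (x̄ - mu_0):
  S^{-1} · (x̄ - mu_0) = (0.6084, 0.5122),
  (x̄ - mu_0)^T · [...] = (1.4)·(0.6084) + (3)·(0.5122) = 2.3882.

Step 5 — scale by n: T² = 5 · 2.3882 = 11.9409.

T² ≈ 11.9409


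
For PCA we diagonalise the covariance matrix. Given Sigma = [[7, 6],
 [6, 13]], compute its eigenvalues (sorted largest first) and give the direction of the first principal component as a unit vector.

Step 1 — characteristic polynomial of 2×2 Sigma:
  det(Sigma - λI) = λ² - trace · λ + det = 0.
  trace = 7 + 13 = 20, det = 7·13 - (6)² = 55.
Step 2 — discriminant:
  Δ = trace² - 4·det = 400 - 220 = 180.
Step 3 — eigenvalues:
  λ = (trace ± √Δ)/2 = (20 ± 13.4164)/2,
  λ_1 = 16.7082,  λ_2 = 3.2918.

Step 4 — unit eigenvector for λ_1: solve (Sigma - λ_1 I)v = 0. First row:
  (7 - 16.7082)·v_x + (6)·v_y = 0, i.e. (-9.7082)·v_x + (6)·v_y = 0,
  so v ∝ (b, λ_1 - a) = (6, 9.7082) = u.
  ||u|| = √((6)² + (9.7082)²) = √(130.2492) ≈ 11.4127,
  v_1 = u/||u|| ≈ (0.5257, 0.8507) (||v_1|| = 1).

λ_1 = 16.7082,  λ_2 = 3.2918;  v_1 ≈ (0.5257, 0.8507)


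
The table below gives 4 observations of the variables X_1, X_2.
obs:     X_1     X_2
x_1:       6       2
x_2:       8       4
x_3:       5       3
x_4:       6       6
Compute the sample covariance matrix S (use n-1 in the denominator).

Step 1 — column means:
  mean(X_1) = (6 + 8 + 5 + 6) / 4 = 25/4 = 6.25
  mean(X_2) = (2 + 4 + 3 + 6) / 4 = 15/4 = 3.75

Step 2 — sample covariance S[i,j] = (1/(n-1)) · Σ_k (x_{k,i} - mean_i) · (x_{k,j} - mean_j), with n-1 = 3.
  S[X_1,X_1] = ((-0.25)·(-0.25) + (1.75)·(1.75) + (-1.25)·(-1.25) + (-0.25)·(-0.25)) / 3 = 4.75/3 = 1.5833
  S[X_1,X_2] = ((-0.25)·(-1.75) + (1.75)·(0.25) + (-1.25)·(-0.75) + (-0.25)·(2.25)) / 3 = 1.25/3 = 0.4167
  S[X_2,X_2] = ((-1.75)·(-1.75) + (0.25)·(0.25) + (-0.75)·(-0.75) + (2.25)·(2.25)) / 3 = 8.75/3 = 2.9167

S is symmetric (S[j,i] = S[i,j]). Assembling:

S = [[1.5833, 0.4167],
 [0.4167, 2.9167]]


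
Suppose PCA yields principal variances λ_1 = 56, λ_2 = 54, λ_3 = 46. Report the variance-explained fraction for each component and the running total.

Step 1 — total variance = trace(Sigma) = Σ λ_i = 56 + 54 + 46 = 156.

Step 2 — fraction explained by component i = λ_i / Σ λ:
  PC1: 56/156 = 0.359
  PC2: 54/156 = 0.3462
  PC3: 46/156 = 0.2949

Step 3 — cumulative fraction after k components = (λ_1 + ... + λ_k) / Σ λ:
  k = 1: 56/156 = 0.359
  k = 2: (56 + 54)/156 = 110/156 = 0.7051
  k = 3: (56 + 54 + 46)/156 = 156/156 = 1

Summary (fraction, with percent):

explained: PC1 0.359 (35.9%), PC2 0.3462 (34.62%), PC3 0.2949 (29.49%);  cumulative: 0.359, 0.7051, 1


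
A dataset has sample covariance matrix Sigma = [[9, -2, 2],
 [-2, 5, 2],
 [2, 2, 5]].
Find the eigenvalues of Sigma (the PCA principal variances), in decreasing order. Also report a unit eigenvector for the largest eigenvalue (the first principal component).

Step 1 — characteristic polynomial p(λ) = det(λI - Sigma) = λ³ - tr·λ² + c_1·λ - det, where tr = trace, c_1 = sum of the principal 2×2 minors, det = det(Sigma):
  tr = 9 + 5 + 5 = 19,
  c_1 = (9·5 - (-2)²) + (9·5 - (2)²) + (5·5 - (2)²) = 41 + 41 + 21 = 103,
  det = 9·(5·5 - (2)²) - (-2)·((-2)·5 - (2)·(2)) + (2)·((-2)·(2) - 5·(2)) = 9·(21) - (-2)·(-14) + (2)·(-14) = 133.
  So p(λ) = λ³ - 19λ² + 103λ - 133.
Step 2 — look for an integer root (rational root theorem: any rational root is an integer divisor of 133). Testing λ = 7:
  p(7) = 343 - 931 + 721 - 133 = 0  ✓
  Dividing out (λ - 7): p(λ) = (λ - 7)(λ² - 12λ + 19).
Step 3 — remaining eigenvalues from the quadratic λ² - 12λ + 19 = 0:
  Δ = 12² - 4·19 = 144 - 76 = 68,  λ = (12 ± √68)/2 = (12 ± 8.2462)/2 ≈ 10.1231 or 1.8769.
  Sorted: λ_1 = 10.1231,  λ_2 = 7,  λ_3 = 1.8769  (check: sum = 19 = tr ✓).

Step 4 — unit eigenvector for λ_1 ≈ 10.1231: v spans the null space of (Sigma - λ_1 I), whose rows are
  r_1 = (-1.1231, -2, 2),  r_2 = (-2, -5.1231, 2),  r_3 = (2, 2, -5.1231).
  v is orthogonal to every row, so take v ∝ r_1 × r_2 = ((-2)·(2) - (2)·(-5.1231), (2)·(-2) - (-1.1231)·(2), (-1.1231)·(-5.1231) - (-2)·(-2)) ≈ (6.2462, -1.7538, 1.7538).
  Let u = (6.2462, -1.7538, 1.7538).
  ||u|| = √((6.2462)² + (-1.7538)² + (1.7538)²) = √(45.1667) ≈ 6.7206,  v_1 = u/||u|| ≈ (0.9294, -0.261, 0.261) (||v_1|| = 1).

λ_1 = 10.1231,  λ_2 = 7,  λ_3 = 1.8769;  v_1 ≈ (0.9294, -0.261, 0.261)


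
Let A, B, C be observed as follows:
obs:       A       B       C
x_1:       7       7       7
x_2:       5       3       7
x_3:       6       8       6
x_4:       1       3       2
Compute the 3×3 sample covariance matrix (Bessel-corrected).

Step 1 — column means:
  mean(A) = (7 + 5 + 6 + 1) / 4 = 19/4 = 4.75
  mean(B) = (7 + 3 + 8 + 3) / 4 = 21/4 = 5.25
  mean(C) = (7 + 7 + 6 + 2) / 4 = 22/4 = 5.5

Step 2 — sample covariance S[i,j] = (1/(n-1)) · Σ_k (x_{k,i} - mean_i) · (x_{k,j} - mean_j), with n-1 = 3.
  S[A,A] = ((2.25)·(2.25) + (0.25)·(0.25) + (1.25)·(1.25) + (-3.75)·(-3.75)) / 3 = 20.75/3 = 6.9167
  S[A,B] = ((2.25)·(1.75) + (0.25)·(-2.25) + (1.25)·(2.75) + (-3.75)·(-2.25)) / 3 = 15.25/3 = 5.0833
  S[A,C] = ((2.25)·(1.5) + (0.25)·(1.5) + (1.25)·(0.5) + (-3.75)·(-3.5)) / 3 = 17.5/3 = 5.8333
  S[B,B] = ((1.75)·(1.75) + (-2.25)·(-2.25) + (2.75)·(2.75) + (-2.25)·(-2.25)) / 3 = 20.75/3 = 6.9167
  S[B,C] = ((1.75)·(1.5) + (-2.25)·(1.5) + (2.75)·(0.5) + (-2.25)·(-3.5)) / 3 = 8.5/3 = 2.8333
  S[C,C] = ((1.5)·(1.5) + (1.5)·(1.5) + (0.5)·(0.5) + (-3.5)·(-3.5)) / 3 = 17/3 = 5.6667

S is symmetric (S[j,i] = S[i,j]). Assembling:

S = [[6.9167, 5.0833, 5.8333],
 [5.0833, 6.9167, 2.8333],
 [5.8333, 2.8333, 5.6667]]


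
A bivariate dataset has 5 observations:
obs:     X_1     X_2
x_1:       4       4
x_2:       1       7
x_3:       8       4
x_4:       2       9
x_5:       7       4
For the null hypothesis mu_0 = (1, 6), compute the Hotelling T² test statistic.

Step 1 — sample mean vector:
  mean(X_1) = (4 + 1 + 8 + 2 + 7) / 5 = 22/5 = 4.4
  mean(X_2) = (4 + 7 + 4 + 9 + 4) / 5 = 28/5 = 5.6
  x̄ = (4.4, 5.6),  deviation x̄ - mu_0 = (4.4, 5.6) - (1, 6) = (3.4, -0.4).

Step 2 — sample covariance matrix, S[i,j] = (1/(n-1)) · Σ_k (x_{k,i} - mean_i) · (x_{k,j} - mean_j), divisor n-1 = 4:
  S[X_1,X_1] = ((-0.4)·(-0.4) + (-3.4)·(-3.4) + (3.6)·(3.6) + (-2.4)·(-2.4) + (2.6)·(2.6)) / 4 = 37.2/4 = 9.3
  S[X_1,X_2] = ((-0.4)·(-1.6) + (-3.4)·(1.4) + (3.6)·(-1.6) + (-2.4)·(3.4) + (2.6)·(-1.6)) / 4 = -22.2/4 = -5.55
  S[X_2,X_2] = ((-1.6)·(-1.6) + (1.4)·(1.4) + (-1.6)·(-1.6) + (3.4)·(3.4) + (-1.6)·(-1.6)) / 4 = 21.2/4 = 5.3
  S = [[9.3, -5.55],
 [-5.55, 5.3]].

Step 3 — invert S. det(S) = 9.3·5.3 - (-5.55)² = 18.4875.
  S^{-1} = (1/det) · [[d, -b], [-b, a]] = [[0.2867, 0.3002],
 [0.3002, 0.503]].

Step 4 — quadratic form (x̄ - mu_0)^T · S^{-1} · (x̄ - mu_0):
  S^{-1} · (x̄ - mu_0) = (0.8546, 0.8195),
  (x̄ - mu_0)^T · [...] = (3.4)·(0.8546) + (-0.4)·(0.8195) = 2.578.

Step 5 — scale by n: T² = 5 · 2.578 = 12.8898.

T² ≈ 12.8898


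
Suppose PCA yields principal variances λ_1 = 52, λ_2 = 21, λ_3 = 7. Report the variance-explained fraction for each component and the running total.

Step 1 — total variance = trace(Sigma) = Σ λ_i = 52 + 21 + 7 = 80.

Step 2 — fraction explained by component i = λ_i / Σ λ:
  PC1: 52/80 = 0.65
  PC2: 21/80 = 0.2625
  PC3: 7/80 = 0.0875

Step 3 — cumulative fraction after k components = (λ_1 + ... + λ_k) / Σ λ:
  k = 1: 52/80 = 0.65
  k = 2: (52 + 21)/80 = 73/80 = 0.9125
  k = 3: (52 + 21 + 7)/80 = 80/80 = 1

Summary (fraction, with percent):

explained: PC1 0.65 (65%), PC2 0.2625 (26.25%), PC3 0.0875 (8.75%);  cumulative: 0.65, 0.9125, 1


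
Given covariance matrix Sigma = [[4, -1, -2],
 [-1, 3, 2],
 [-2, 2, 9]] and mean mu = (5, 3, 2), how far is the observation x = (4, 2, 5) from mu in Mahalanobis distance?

Step 1 — centre the observation: (x - mu) = (-1, -1, 3).

Step 2 — invert Sigma (cofactor / det for 3×3, or solve directly):
  Sigma^{-1} = [[0.2911, 0.0633, 0.0506],
 [0.0633, 0.4051, -0.0759],
 [0.0506, -0.0759, 0.1392]].

Step 3 — form the quadratic (x - mu)^T · Sigma^{-1} · (x - mu):
  Sigma^{-1} · (x - mu) = (-0.2025, -0.6962, 0.443).
  (x - mu)^T · [Sigma^{-1} · (x - mu)] = (-1)·(-0.2025) + (-1)·(-0.6962) + (3)·(0.443) = 2.2278.

Step 4 — take square root: d = √(2.2278) ≈ 1.4926.

d(x, mu) = √(2.2278) ≈ 1.4926


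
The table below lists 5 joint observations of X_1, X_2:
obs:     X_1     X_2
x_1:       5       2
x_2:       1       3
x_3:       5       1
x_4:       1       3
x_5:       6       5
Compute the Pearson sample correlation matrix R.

Step 1 — column means:
  mean(X_1) = (5 + 1 + 5 + 1 + 6) / 5 = 18/5 = 3.6
  mean(X_2) = (2 + 3 + 1 + 3 + 5) / 5 = 14/5 = 2.8

Step 2 — sample variances and covariances s[i,j] = (1/(n-1)) · Σ_k (x_{k,i} - mean_i) · (x_{k,j} - mean_j), with n-1 = 4:
  s[X_1,X_1] = ((1.4)·(1.4) + (-2.6)·(-2.6) + (1.4)·(1.4) + (-2.6)·(-2.6) + (2.4)·(2.4)) / 4 = 23.2/4 = 5.8
  s[X_1,X_2] = ((1.4)·(-0.8) + (-2.6)·(0.2) + (1.4)·(-1.8) + (-2.6)·(0.2) + (2.4)·(2.2)) / 4 = 0.6/4 = 0.15
  s[X_2,X_2] = ((-0.8)·(-0.8) + (0.2)·(0.2) + (-1.8)·(-1.8) + (0.2)·(0.2) + (2.2)·(2.2)) / 4 = 8.8/4 = 2.2
  Sample standard deviations s_i = √(s[i,i]):
  s(X_1) = √(5.8) = 2.4083
  s(X_2) = √(2.2) = 1.4832

Step 3 — r_{ij} = s_{ij} / (s_i · s_j):
  r[X_1,X_1] = 1 (diagonal).
  r[X_1,X_2] = 0.15 / (2.4083 · 1.4832) = 0.15 / 3.5721 = 0.042
  r[X_2,X_2] = 1 (diagonal).

R is symmetric with unit diagonal. Assembling:

R = [[1, 0.042],
 [0.042, 1]]


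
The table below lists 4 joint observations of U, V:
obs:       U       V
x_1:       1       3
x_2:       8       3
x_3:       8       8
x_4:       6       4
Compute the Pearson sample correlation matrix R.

Step 1 — column means:
  mean(U) = (1 + 8 + 8 + 6) / 4 = 23/4 = 5.75
  mean(V) = (3 + 3 + 8 + 4) / 4 = 18/4 = 4.5

Step 2 — sample variances and covariances s[i,j] = (1/(n-1)) · Σ_k (x_{k,i} - mean_i) · (x_{k,j} - mean_j), with n-1 = 3:
  s[U,U] = ((-4.75)·(-4.75) + (2.25)·(2.25) + (2.25)·(2.25) + (0.25)·(0.25)) / 3 = 32.75/3 = 10.9167
  s[U,V] = ((-4.75)·(-1.5) + (2.25)·(-1.5) + (2.25)·(3.5) + (0.25)·(-0.5)) / 3 = 11.5/3 = 3.8333
  s[V,V] = ((-1.5)·(-1.5) + (-1.5)·(-1.5) + (3.5)·(3.5) + (-0.5)·(-0.5)) / 3 = 17/3 = 5.6667
  Sample standard deviations s_i = √(s[i,i]):
  s(U) = √(10.9167) = 3.304
  s(V) = √(5.6667) = 2.3805

Step 3 — r_{ij} = s_{ij} / (s_i · s_j):
  r[U,U] = 1 (diagonal).
  r[U,V] = 3.8333 / (3.304 · 2.3805) = 3.8333 / 7.8652 = 0.4874
  r[V,V] = 1 (diagonal).

R is symmetric with unit diagonal. Assembling:

R = [[1, 0.4874],
 [0.4874, 1]]


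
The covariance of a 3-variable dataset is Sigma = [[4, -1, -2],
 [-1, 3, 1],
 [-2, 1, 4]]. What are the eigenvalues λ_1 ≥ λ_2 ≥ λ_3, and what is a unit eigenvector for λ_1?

Step 1 — characteristic polynomial p(λ) = det(λI - Sigma) = λ³ - tr·λ² + c_1·λ - det, where tr = trace, c_1 = sum of the principal 2×2 minors, det = det(Sigma):
  tr = 4 + 3 + 4 = 11,
  c_1 = (4·3 - (-1)²) + (4·4 - (-2)²) + (3·4 - (1)²) = 11 + 12 + 11 = 34,
  det = 4·(3·4 - (1)²) - (-1)·((-1)·4 - (1)·(-2)) + (-2)·((-1)·(1) - 3·(-2)) = 4·(11) - (-1)·(-2) + (-2)·(5) = 32.
  So p(λ) = λ³ - 11λ² + 34λ - 32.
Step 2 — look for an integer root (rational root theorem: any rational root is an integer divisor of 32). Testing λ = 2:
  p(2) = 8 - 44 + 68 - 32 = 0  ✓
  Dividing out (λ - 2): p(λ) = (λ - 2)(λ² - 9λ + 16).
Step 3 — remaining eigenvalues from the quadratic λ² - 9λ + 16 = 0:
  Δ = 9² - 4·16 = 81 - 64 = 17,  λ = (9 ± √17)/2 = (9 ± 4.1231)/2 ≈ 6.5616 or 2.4384.
  Sorted: λ_1 = 6.5616,  λ_2 = 2.4384,  λ_3 = 2  (check: sum = 11 = tr ✓).

Step 4 — unit eigenvector for λ_1 ≈ 6.5616: v spans the null space of (Sigma - λ_1 I), whose rows are
  r_1 = (-2.5616, -1, -2),  r_2 = (-1, -3.5616, 1),  r_3 = (-2, 1, -2.5616).
  v is orthogonal to every row, so take v ∝ r_1 × r_2 = ((-1)·(1) - (-2)·(-3.5616), (-2)·(-1) - (-2.5616)·(1), (-2.5616)·(-3.5616) - (-1)·(-1)) ≈ (-8.1231, 4.5616, 8.1231).
  Rescale (multiply by -1 so the first nonzero entry is positive): u = (8.1231, -4.5616, -8.1231).
  ||u|| = √((8.1231)² + (-4.5616)² + (-8.1231)²) = √(152.7775) ≈ 12.3603,  v_1 = u/||u|| ≈ (0.6572, -0.369, -0.6572) (||v_1|| = 1).

λ_1 = 6.5616,  λ_2 = 2.4384,  λ_3 = 2;  v_1 ≈ (0.6572, -0.369, -0.6572)


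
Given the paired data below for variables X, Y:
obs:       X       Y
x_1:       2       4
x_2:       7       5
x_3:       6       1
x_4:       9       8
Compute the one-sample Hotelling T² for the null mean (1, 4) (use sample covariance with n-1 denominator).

Step 1 — sample mean vector:
  mean(X) = (2 + 7 + 6 + 9) / 4 = 24/4 = 6
  mean(Y) = (4 + 5 + 1 + 8) / 4 = 18/4 = 4.5
  x̄ = (6, 4.5),  deviation x̄ - mu_0 = (6, 4.5) - (1, 4) = (5, 0.5).

Step 2 — sample covariance matrix, S[i,j] = (1/(n-1)) · Σ_k (x_{k,i} - mean_i) · (x_{k,j} - mean_j), divisor n-1 = 3:
  S[X,X] = ((-4)·(-4) + (1)·(1) + (0)·(0) + (3)·(3)) / 3 = 26/3 = 8.6667
  S[X,Y] = ((-4)·(-0.5) + (1)·(0.5) + (0)·(-3.5) + (3)·(3.5)) / 3 = 13/3 = 4.3333
  S[Y,Y] = ((-0.5)·(-0.5) + (0.5)·(0.5) + (-3.5)·(-3.5) + (3.5)·(3.5)) / 3 = 25/3 = 8.3333
  S = [[8.6667, 4.3333],
 [4.3333, 8.3333]].

Step 3 — invert S. det(S) = 8.6667·8.3333 - (4.3333)² = 53.4444.
  S^{-1} = (1/det) · [[d, -b], [-b, a]] = [[0.1559, -0.0811],
 [-0.0811, 0.1622]].

Step 4 — quadratic form (x̄ - mu_0)^T · S^{-1} · (x̄ - mu_0):
  S^{-1} · (x̄ - mu_0) = (0.7391, -0.3243),
  (x̄ - mu_0)^T · [...] = (5)·(0.7391) + (0.5)·(-0.3243) = 3.5333.

Step 5 — scale by n: T² = 4 · 3.5333 = 14.1331.

T² ≈ 14.1331


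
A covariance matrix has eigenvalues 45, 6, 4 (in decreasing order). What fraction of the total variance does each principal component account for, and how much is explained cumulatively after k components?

Step 1 — total variance = trace(Sigma) = Σ λ_i = 45 + 6 + 4 = 55.

Step 2 — fraction explained by component i = λ_i / Σ λ:
  PC1: 45/55 = 0.8182
  PC2: 6/55 = 0.1091
  PC3: 4/55 = 0.0727

Step 3 — cumulative fraction after k components = (λ_1 + ... + λ_k) / Σ λ:
  k = 1: 45/55 = 0.8182
  k = 2: (45 + 6)/55 = 51/55 = 0.9273
  k = 3: (45 + 6 + 4)/55 = 55/55 = 1

Summary (fraction, with percent):

explained: PC1 0.8182 (81.82%), PC2 0.1091 (10.91%), PC3 0.0727 (7.27%);  cumulative: 0.8182, 0.9273, 1


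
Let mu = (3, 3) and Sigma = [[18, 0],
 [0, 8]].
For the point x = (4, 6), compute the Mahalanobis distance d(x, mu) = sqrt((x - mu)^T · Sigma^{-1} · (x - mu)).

Step 1 — centre the observation: (x - mu) = (1, 3).

Step 2 — invert Sigma. det(Sigma) = 18·8 - (0)² = 144.
  Sigma^{-1} = (1/det) · [[d, -b], [-b, a]] = [[0.0556, 0],
 [0, 0.125]].

Step 3 — form the quadratic (x - mu)^T · Sigma^{-1} · (x - mu):
  Sigma^{-1} · (x - mu) = (0.0556, 0.375).
  (x - mu)^T · [Sigma^{-1} · (x - mu)] = (1)·(0.0556) + (3)·(0.375) = 1.1806.

Step 4 — take square root: d = √(1.1806) ≈ 1.0865.

d(x, mu) = √(1.1806) ≈ 1.0865


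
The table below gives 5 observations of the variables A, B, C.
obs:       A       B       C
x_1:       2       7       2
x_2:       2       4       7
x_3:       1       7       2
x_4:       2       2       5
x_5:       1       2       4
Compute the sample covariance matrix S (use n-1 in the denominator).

Step 1 — column means:
  mean(A) = (2 + 2 + 1 + 2 + 1) / 5 = 8/5 = 1.6
  mean(B) = (7 + 4 + 7 + 2 + 2) / 5 = 22/5 = 4.4
  mean(C) = (2 + 7 + 2 + 5 + 4) / 5 = 20/5 = 4

Step 2 — sample covariance S[i,j] = (1/(n-1)) · Σ_k (x_{k,i} - mean_i) · (x_{k,j} - mean_j), with n-1 = 4.
  S[A,A] = ((0.4)·(0.4) + (0.4)·(0.4) + (-0.6)·(-0.6) + (0.4)·(0.4) + (-0.6)·(-0.6)) / 4 = 1.2/4 = 0.3
  S[A,B] = ((0.4)·(2.6) + (0.4)·(-0.4) + (-0.6)·(2.6) + (0.4)·(-2.4) + (-0.6)·(-2.4)) / 4 = -0.2/4 = -0.05
  S[A,C] = ((0.4)·(-2) + (0.4)·(3) + (-0.6)·(-2) + (0.4)·(1) + (-0.6)·(0)) / 4 = 2/4 = 0.5
  S[B,B] = ((2.6)·(2.6) + (-0.4)·(-0.4) + (2.6)·(2.6) + (-2.4)·(-2.4) + (-2.4)·(-2.4)) / 4 = 25.2/4 = 6.3
  S[B,C] = ((2.6)·(-2) + (-0.4)·(3) + (2.6)·(-2) + (-2.4)·(1) + (-2.4)·(0)) / 4 = -14/4 = -3.5
  S[C,C] = ((-2)·(-2) + (3)·(3) + (-2)·(-2) + (1)·(1) + (0)·(0)) / 4 = 18/4 = 4.5

S is symmetric (S[j,i] = S[i,j]). Assembling:

S = [[0.3, -0.05, 0.5],
 [-0.05, 6.3, -3.5],
 [0.5, -3.5, 4.5]]


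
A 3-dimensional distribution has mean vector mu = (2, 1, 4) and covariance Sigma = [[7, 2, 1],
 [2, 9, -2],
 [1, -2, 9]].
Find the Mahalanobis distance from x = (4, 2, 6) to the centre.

Step 1 — centre the observation: (x - mu) = (2, 1, 2).

Step 2 — invert Sigma (cofactor / det for 3×3, or solve directly):
  Sigma^{-1} = [[0.1584, -0.0412, -0.0267],
 [-0.0412, 0.1276, 0.0329],
 [-0.0267, 0.0329, 0.1214]].

Step 3 — form the quadratic (x - mu)^T · Sigma^{-1} · (x - mu):
  Sigma^{-1} · (x - mu) = (0.2222, 0.1111, 0.2222).
  (x - mu)^T · [Sigma^{-1} · (x - mu)] = (2)·(0.2222) + (1)·(0.1111) + (2)·(0.2222) = 1.

Step 4 — take square root: d = √(1) ≈ 1.

d(x, mu) = √(1) ≈ 1


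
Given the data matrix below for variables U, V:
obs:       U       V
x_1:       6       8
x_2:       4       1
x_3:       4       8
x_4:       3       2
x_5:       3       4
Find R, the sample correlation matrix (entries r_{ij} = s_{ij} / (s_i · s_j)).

Step 1 — column means:
  mean(U) = (6 + 4 + 4 + 3 + 3) / 5 = 20/5 = 4
  mean(V) = (8 + 1 + 8 + 2 + 4) / 5 = 23/5 = 4.6

Step 2 — sample variances and covariances s[i,j] = (1/(n-1)) · Σ_k (x_{k,i} - mean_i) · (x_{k,j} - mean_j), with n-1 = 4:
  s[U,U] = ((2)·(2) + (0)·(0) + (0)·(0) + (-1)·(-1) + (-1)·(-1)) / 4 = 6/4 = 1.5
  s[U,V] = ((2)·(3.4) + (0)·(-3.6) + (0)·(3.4) + (-1)·(-2.6) + (-1)·(-0.6)) / 4 = 10/4 = 2.5
  s[V,V] = ((3.4)·(3.4) + (-3.6)·(-3.6) + (3.4)·(3.4) + (-2.6)·(-2.6) + (-0.6)·(-0.6)) / 4 = 43.2/4 = 10.8
  Sample standard deviations s_i = √(s[i,i]):
  s(U) = √(1.5) = 1.2247
  s(V) = √(10.8) = 3.2863

Step 3 — r_{ij} = s_{ij} / (s_i · s_j):
  r[U,U] = 1 (diagonal).
  r[U,V] = 2.5 / (1.2247 · 3.2863) = 2.5 / 4.0249 = 0.6211
  r[V,V] = 1 (diagonal).

R is symmetric with unit diagonal. Assembling:

R = [[1, 0.6211],
 [0.6211, 1]]


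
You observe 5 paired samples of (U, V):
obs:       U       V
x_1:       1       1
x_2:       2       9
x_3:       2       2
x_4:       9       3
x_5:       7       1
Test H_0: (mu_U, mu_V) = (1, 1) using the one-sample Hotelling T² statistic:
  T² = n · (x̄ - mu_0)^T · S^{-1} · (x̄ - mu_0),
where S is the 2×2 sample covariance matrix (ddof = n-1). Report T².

Step 1 — sample mean vector:
  mean(U) = (1 + 2 + 2 + 9 + 7) / 5 = 21/5 = 4.2
  mean(V) = (1 + 9 + 2 + 3 + 1) / 5 = 16/5 = 3.2
  x̄ = (4.2, 3.2),  deviation x̄ - mu_0 = (4.2, 3.2) - (1, 1) = (3.2, 2.2).

Step 2 — sample covariance matrix, S[i,j] = (1/(n-1)) · Σ_k (x_{k,i} - mean_i) · (x_{k,j} - mean_j), divisor n-1 = 4:
  S[U,U] = ((-3.2)·(-3.2) + (-2.2)·(-2.2) + (-2.2)·(-2.2) + (4.8)·(4.8) + (2.8)·(2.8)) / 4 = 50.8/4 = 12.7
  S[U,V] = ((-3.2)·(-2.2) + (-2.2)·(5.8) + (-2.2)·(-1.2) + (4.8)·(-0.2) + (2.8)·(-2.2)) / 4 = -10.2/4 = -2.55
  S[V,V] = ((-2.2)·(-2.2) + (5.8)·(5.8) + (-1.2)·(-1.2) + (-0.2)·(-0.2) + (-2.2)·(-2.2)) / 4 = 44.8/4 = 11.2
  S = [[12.7, -2.55],
 [-2.55, 11.2]].

Step 3 — invert S. det(S) = 12.7·11.2 - (-2.55)² = 135.7375.
  S^{-1} = (1/det) · [[d, -b], [-b, a]] = [[0.0825, 0.0188],
 [0.0188, 0.0936]].

Step 4 — quadratic form (x̄ - mu_0)^T · S^{-1} · (x̄ - mu_0):
  S^{-1} · (x̄ - mu_0) = (0.3054, 0.266),
  (x̄ - mu_0)^T · [...] = (3.2)·(0.3054) + (2.2)·(0.266) = 1.5623.

Step 5 — scale by n: T² = 5 · 1.5623 = 7.8114.

T² ≈ 7.8114


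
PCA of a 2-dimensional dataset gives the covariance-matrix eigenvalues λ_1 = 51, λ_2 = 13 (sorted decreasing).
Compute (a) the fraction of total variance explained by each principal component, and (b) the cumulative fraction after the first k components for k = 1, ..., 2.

Step 1 — total variance = trace(Sigma) = Σ λ_i = 51 + 13 = 64.

Step 2 — fraction explained by component i = λ_i / Σ λ:
  PC1: 51/64 = 0.7969
  PC2: 13/64 = 0.2031

Step 3 — cumulative fraction after k components = (λ_1 + ... + λ_k) / Σ λ:
  k = 1: 51/64 = 0.7969
  k = 2: (51 + 13)/64 = 64/64 = 1

Summary (fraction, with percent):

explained: PC1 0.7969 (79.69%), PC2 0.2031 (20.31%);  cumulative: 0.7969, 1


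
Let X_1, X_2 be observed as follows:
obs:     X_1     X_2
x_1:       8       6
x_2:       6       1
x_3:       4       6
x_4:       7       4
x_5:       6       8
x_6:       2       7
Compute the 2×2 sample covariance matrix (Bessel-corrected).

Step 1 — column means:
  mean(X_1) = (8 + 6 + 4 + 7 + 6 + 2) / 6 = 33/6 = 5.5
  mean(X_2) = (6 + 1 + 6 + 4 + 8 + 7) / 6 = 32/6 = 5.3333

Step 2 — sample covariance S[i,j] = (1/(n-1)) · Σ_k (x_{k,i} - mean_i) · (x_{k,j} - mean_j), with n-1 = 5.
  S[X_1,X_1] = ((2.5)·(2.5) + (0.5)·(0.5) + (-1.5)·(-1.5) + (1.5)·(1.5) + (0.5)·(0.5) + (-3.5)·(-3.5)) / 5 = 23.5/5 = 4.7
  S[X_1,X_2] = ((2.5)·(0.6667) + (0.5)·(-4.3333) + (-1.5)·(0.6667) + (1.5)·(-1.3333) + (0.5)·(2.6667) + (-3.5)·(1.6667)) / 5 = -8/5 = -1.6
  S[X_2,X_2] = ((0.6667)·(0.6667) + (-4.3333)·(-4.3333) + (0.6667)·(0.6667) + (-1.3333)·(-1.3333) + (2.6667)·(2.6667) + (1.6667)·(1.6667)) / 5 = 31.3333/5 = 6.2667

S is symmetric (S[j,i] = S[i,j]). Assembling:

S = [[4.7, -1.6],
 [-1.6, 6.2667]]


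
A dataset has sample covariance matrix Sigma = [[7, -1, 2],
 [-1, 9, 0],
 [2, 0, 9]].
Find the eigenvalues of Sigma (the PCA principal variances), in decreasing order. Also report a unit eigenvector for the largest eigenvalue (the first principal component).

Step 1 — characteristic polynomial p(λ) = det(λI - Sigma) = λ³ - tr·λ² + c_1·λ - det, where tr = trace, c_1 = sum of the principal 2×2 minors, det = det(Sigma):
  tr = 7 + 9 + 9 = 25,
  c_1 = (7·9 - (-1)²) + (7·9 - (2)²) + (9·9 - (0)²) = 62 + 59 + 81 = 202,
  det = 7·(9·9 - (0)²) - (-1)·((-1)·9 - (0)·(2)) + (2)·((-1)·(0) - 9·(2)) = 7·(81) - (-1)·(-9) + (2)·(-18) = 522.
  So p(λ) = λ³ - 25λ² + 202λ - 522.
Step 2 — look for an integer root (rational root theorem: any rational root is an integer divisor of 522). Testing λ = 9:
  p(9) = 729 - 2025 + 1818 - 522 = 0  ✓
  Dividing out (λ - 9): p(λ) = (λ - 9)(λ² - 16λ + 58).
Step 3 — remaining eigenvalues from the quadratic λ² - 16λ + 58 = 0:
  Δ = 16² - 4·58 = 256 - 232 = 24,  λ = (16 ± √24)/2 = (16 ± 4.899)/2 ≈ 10.4495 or 5.5505.
  Sorted: λ_1 = 10.4495,  λ_2 = 9,  λ_3 = 5.5505  (check: sum = 25 = tr ✓).

Step 4 — unit eigenvector for λ_1 ≈ 10.4495: v spans the null space of (Sigma - λ_1 I), whose rows are
  r_1 = (-3.4495, -1, 2),  r_2 = (-1, -1.4495, 0),  r_3 = (2, 0, -1.4495).
  v is orthogonal to every row, so take v ∝ r_1 × r_2 = ((-1)·(0) - (2)·(-1.4495), (2)·(-1) - (-3.4495)·(0), (-3.4495)·(-1.4495) - (-1)·(-1)) ≈ (2.899, -2, 4).
  Let u = (2.899, -2, 4).
  ||u|| = √((2.899)² + (-2)² + (4)²) = √(28.4041) ≈ 5.3295,  v_1 = u/||u|| ≈ (0.5439, -0.3753, 0.7505) (||v_1|| = 1).

λ_1 = 10.4495,  λ_2 = 9,  λ_3 = 5.5505;  v_1 ≈ (0.5439, -0.3753, 0.7505)


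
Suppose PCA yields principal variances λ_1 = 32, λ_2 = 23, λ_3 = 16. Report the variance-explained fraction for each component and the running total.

Step 1 — total variance = trace(Sigma) = Σ λ_i = 32 + 23 + 16 = 71.

Step 2 — fraction explained by component i = λ_i / Σ λ:
  PC1: 32/71 = 0.4507
  PC2: 23/71 = 0.3239
  PC3: 16/71 = 0.2254

Step 3 — cumulative fraction after k components = (λ_1 + ... + λ_k) / Σ λ:
  k = 1: 32/71 = 0.4507
  k = 2: (32 + 23)/71 = 55/71 = 0.7746
  k = 3: (32 + 23 + 16)/71 = 71/71 = 1

Summary (fraction, with percent):

explained: PC1 0.4507 (45.07%), PC2 0.3239 (32.39%), PC3 0.2254 (22.54%);  cumulative: 0.4507, 0.7746, 1


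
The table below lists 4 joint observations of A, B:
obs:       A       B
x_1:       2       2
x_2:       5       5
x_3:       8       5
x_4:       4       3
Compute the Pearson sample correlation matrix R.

Step 1 — column means:
  mean(A) = (2 + 5 + 8 + 4) / 4 = 19/4 = 4.75
  mean(B) = (2 + 5 + 5 + 3) / 4 = 15/4 = 3.75

Step 2 — sample variances and covariances s[i,j] = (1/(n-1)) · Σ_k (x_{k,i} - mean_i) · (x_{k,j} - mean_j), with n-1 = 3:
  s[A,A] = ((-2.75)·(-2.75) + (0.25)·(0.25) + (3.25)·(3.25) + (-0.75)·(-0.75)) / 3 = 18.75/3 = 6.25
  s[A,B] = ((-2.75)·(-1.75) + (0.25)·(1.25) + (3.25)·(1.25) + (-0.75)·(-0.75)) / 3 = 9.75/3 = 3.25
  s[B,B] = ((-1.75)·(-1.75) + (1.25)·(1.25) + (1.25)·(1.25) + (-0.75)·(-0.75)) / 3 = 6.75/3 = 2.25
  Sample standard deviations s_i = √(s[i,i]):
  s(A) = √(6.25) = 2.5
  s(B) = √(2.25) = 1.5

Step 3 — r_{ij} = s_{ij} / (s_i · s_j):
  r[A,A] = 1 (diagonal).
  r[A,B] = 3.25 / (2.5 · 1.5) = 3.25 / 3.75 = 0.8667
  r[B,B] = 1 (diagonal).

R is symmetric with unit diagonal. Assembling:

R = [[1, 0.8667],
 [0.8667, 1]]


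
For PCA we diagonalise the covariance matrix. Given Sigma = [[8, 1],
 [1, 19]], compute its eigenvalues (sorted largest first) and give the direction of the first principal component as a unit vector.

Step 1 — characteristic polynomial of 2×2 Sigma:
  det(Sigma - λI) = λ² - trace · λ + det = 0.
  trace = 8 + 19 = 27, det = 8·19 - (1)² = 151.
Step 2 — discriminant:
  Δ = trace² - 4·det = 729 - 604 = 125.
Step 3 — eigenvalues:
  λ = (trace ± √Δ)/2 = (27 ± 11.1803)/2,
  λ_1 = 19.0902,  λ_2 = 7.9098.

Step 4 — unit eigenvector for λ_1: solve (Sigma - λ_1 I)v = 0. First row:
  (8 - 19.0902)·v_x + (1)·v_y = 0, i.e. (-11.0902)·v_x + (1)·v_y = 0,
  so v ∝ (b, λ_1 - a) = (1, 11.0902) = u.
  ||u|| = √((1)² + (11.0902)²) = √(123.9919) ≈ 11.1352,
  v_1 = u/||u|| ≈ (0.0898, 0.996) (||v_1|| = 1).

λ_1 = 19.0902,  λ_2 = 7.9098;  v_1 ≈ (0.0898, 0.996)


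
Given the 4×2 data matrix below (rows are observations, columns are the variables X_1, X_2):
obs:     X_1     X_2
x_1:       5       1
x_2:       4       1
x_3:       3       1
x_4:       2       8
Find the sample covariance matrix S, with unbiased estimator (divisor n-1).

Step 1 — column means:
  mean(X_1) = (5 + 4 + 3 + 2) / 4 = 14/4 = 3.5
  mean(X_2) = (1 + 1 + 1 + 8) / 4 = 11/4 = 2.75

Step 2 — sample covariance S[i,j] = (1/(n-1)) · Σ_k (x_{k,i} - mean_i) · (x_{k,j} - mean_j), with n-1 = 3.
  S[X_1,X_1] = ((1.5)·(1.5) + (0.5)·(0.5) + (-0.5)·(-0.5) + (-1.5)·(-1.5)) / 3 = 5/3 = 1.6667
  S[X_1,X_2] = ((1.5)·(-1.75) + (0.5)·(-1.75) + (-0.5)·(-1.75) + (-1.5)·(5.25)) / 3 = -10.5/3 = -3.5
  S[X_2,X_2] = ((-1.75)·(-1.75) + (-1.75)·(-1.75) + (-1.75)·(-1.75) + (5.25)·(5.25)) / 3 = 36.75/3 = 12.25

S is symmetric (S[j,i] = S[i,j]). Assembling:

S = [[1.6667, -3.5],
 [-3.5, 12.25]]


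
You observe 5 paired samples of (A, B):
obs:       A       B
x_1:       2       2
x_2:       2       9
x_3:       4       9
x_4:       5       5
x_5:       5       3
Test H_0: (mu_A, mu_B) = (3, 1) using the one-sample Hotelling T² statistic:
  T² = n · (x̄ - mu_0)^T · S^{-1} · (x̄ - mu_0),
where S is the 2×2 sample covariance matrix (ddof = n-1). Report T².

Step 1 — sample mean vector:
  mean(A) = (2 + 2 + 4 + 5 + 5) / 5 = 18/5 = 3.6
  mean(B) = (2 + 9 + 9 + 5 + 3) / 5 = 28/5 = 5.6
  x̄ = (3.6, 5.6),  deviation x̄ - mu_0 = (3.6, 5.6) - (3, 1) = (0.6, 4.6).

Step 2 — sample covariance matrix, S[i,j] = (1/(n-1)) · Σ_k (x_{k,i} - mean_i) · (x_{k,j} - mean_j), divisor n-1 = 4:
  S[A,A] = ((-1.6)·(-1.6) + (-1.6)·(-1.6) + (0.4)·(0.4) + (1.4)·(1.4) + (1.4)·(1.4)) / 4 = 9.2/4 = 2.3
  S[A,B] = ((-1.6)·(-3.6) + (-1.6)·(3.4) + (0.4)·(3.4) + (1.4)·(-0.6) + (1.4)·(-2.6)) / 4 = -2.8/4 = -0.7
  S[B,B] = ((-3.6)·(-3.6) + (3.4)·(3.4) + (3.4)·(3.4) + (-0.6)·(-0.6) + (-2.6)·(-2.6)) / 4 = 43.2/4 = 10.8
  S = [[2.3, -0.7],
 [-0.7, 10.8]].

Step 3 — invert S. det(S) = 2.3·10.8 - (-0.7)² = 24.35.
  S^{-1} = (1/det) · [[d, -b], [-b, a]] = [[0.4435, 0.0287],
 [0.0287, 0.0945]].

Step 4 — quadratic form (x̄ - mu_0)^T · S^{-1} · (x̄ - mu_0):
  S^{-1} · (x̄ - mu_0) = (0.3984, 0.4517),
  (x̄ - mu_0)^T · [...] = (0.6)·(0.3984) + (4.6)·(0.4517) = 2.317.

Step 5 — scale by n: T² = 5 · 2.317 = 11.5852.

T² ≈ 11.5852


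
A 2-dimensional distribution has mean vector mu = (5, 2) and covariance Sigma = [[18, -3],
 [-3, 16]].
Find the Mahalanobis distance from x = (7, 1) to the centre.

Step 1 — centre the observation: (x - mu) = (2, -1).

Step 2 — invert Sigma. det(Sigma) = 18·16 - (-3)² = 279.
  Sigma^{-1} = (1/det) · [[d, -b], [-b, a]] = [[0.0573, 0.0108],
 [0.0108, 0.0645]].

Step 3 — form the quadratic (x - mu)^T · Sigma^{-1} · (x - mu):
  Sigma^{-1} · (x - mu) = (0.1039, -0.043).
  (x - mu)^T · [Sigma^{-1} · (x - mu)] = (2)·(0.1039) + (-1)·(-0.043) = 0.2509.

Step 4 — take square root: d = √(0.2509) ≈ 0.5009.

d(x, mu) = √(0.2509) ≈ 0.5009


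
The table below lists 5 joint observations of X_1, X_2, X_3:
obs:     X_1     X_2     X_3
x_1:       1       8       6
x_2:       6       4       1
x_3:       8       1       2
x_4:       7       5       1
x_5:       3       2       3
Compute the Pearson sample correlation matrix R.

Step 1 — column means:
  mean(X_1) = (1 + 6 + 8 + 7 + 3) / 5 = 25/5 = 5
  mean(X_2) = (8 + 4 + 1 + 5 + 2) / 5 = 20/5 = 4
  mean(X_3) = (6 + 1 + 2 + 1 + 3) / 5 = 13/5 = 2.6

Step 2 — sample variances and covariances s[i,j] = (1/(n-1)) · Σ_k (x_{k,i} - mean_i) · (x_{k,j} - mean_j), with n-1 = 4:
  s[X_1,X_1] = ((-4)·(-4) + (1)·(1) + (3)·(3) + (2)·(2) + (-2)·(-2)) / 4 = 34/4 = 8.5
  s[X_1,X_2] = ((-4)·(4) + (1)·(0) + (3)·(-3) + (2)·(1) + (-2)·(-2)) / 4 = -19/4 = -4.75
  s[X_1,X_3] = ((-4)·(3.4) + (1)·(-1.6) + (3)·(-0.6) + (2)·(-1.6) + (-2)·(0.4)) / 4 = -21/4 = -5.25
  s[X_2,X_2] = ((4)·(4) + (0)·(0) + (-3)·(-3) + (1)·(1) + (-2)·(-2)) / 4 = 30/4 = 7.5
  s[X_2,X_3] = ((4)·(3.4) + (0)·(-1.6) + (-3)·(-0.6) + (1)·(-1.6) + (-2)·(0.4)) / 4 = 13/4 = 3.25
  s[X_3,X_3] = ((3.4)·(3.4) + (-1.6)·(-1.6) + (-0.6)·(-0.6) + (-1.6)·(-1.6) + (0.4)·(0.4)) / 4 = 17.2/4 = 4.3
  Sample standard deviations s_i = √(s[i,i]):
  s(X_1) = √(8.5) = 2.9155
  s(X_2) = √(7.5) = 2.7386
  s(X_3) = √(4.3) = 2.0736

Step 3 — r_{ij} = s_{ij} / (s_i · s_j):
  r[X_1,X_1] = 1 (diagonal).
  r[X_1,X_2] = -4.75 / (2.9155 · 2.7386) = -4.75 / 7.9844 = -0.5949
  r[X_1,X_3] = -5.25 / (2.9155 · 2.0736) = -5.25 / 6.0457 = -0.8684
  r[X_2,X_2] = 1 (diagonal).
  r[X_2,X_3] = 3.25 / (2.7386 · 2.0736) = 3.25 / 5.6789 = 0.5723
  r[X_3,X_3] = 1 (diagonal).

R is symmetric with unit diagonal. Assembling:

R = [[1, -0.5949, -0.8684],
 [-0.5949, 1, 0.5723],
 [-0.8684, 0.5723, 1]]
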